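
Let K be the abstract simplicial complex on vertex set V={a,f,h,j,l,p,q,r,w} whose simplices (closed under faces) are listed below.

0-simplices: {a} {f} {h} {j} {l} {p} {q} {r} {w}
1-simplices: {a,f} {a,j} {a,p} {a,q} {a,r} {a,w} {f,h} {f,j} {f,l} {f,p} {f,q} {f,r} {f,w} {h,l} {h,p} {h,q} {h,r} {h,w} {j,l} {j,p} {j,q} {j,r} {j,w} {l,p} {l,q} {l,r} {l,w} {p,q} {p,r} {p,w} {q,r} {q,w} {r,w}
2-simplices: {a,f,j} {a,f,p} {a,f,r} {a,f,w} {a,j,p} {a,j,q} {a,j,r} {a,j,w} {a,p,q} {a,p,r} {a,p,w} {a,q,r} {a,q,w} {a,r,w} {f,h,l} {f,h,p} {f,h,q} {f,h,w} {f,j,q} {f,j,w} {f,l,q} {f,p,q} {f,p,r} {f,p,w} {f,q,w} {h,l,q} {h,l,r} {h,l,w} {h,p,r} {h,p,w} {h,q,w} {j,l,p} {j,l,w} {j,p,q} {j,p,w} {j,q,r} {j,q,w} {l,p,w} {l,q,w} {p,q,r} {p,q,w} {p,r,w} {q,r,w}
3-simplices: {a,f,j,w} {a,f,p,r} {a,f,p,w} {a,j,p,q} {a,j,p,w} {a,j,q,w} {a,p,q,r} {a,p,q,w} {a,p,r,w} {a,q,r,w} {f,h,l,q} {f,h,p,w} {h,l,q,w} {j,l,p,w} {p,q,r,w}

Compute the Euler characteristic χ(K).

χ(K)=4

n_0=9 n_1=33 n_2=43 n_3=15
χ=+9−33+43−15=4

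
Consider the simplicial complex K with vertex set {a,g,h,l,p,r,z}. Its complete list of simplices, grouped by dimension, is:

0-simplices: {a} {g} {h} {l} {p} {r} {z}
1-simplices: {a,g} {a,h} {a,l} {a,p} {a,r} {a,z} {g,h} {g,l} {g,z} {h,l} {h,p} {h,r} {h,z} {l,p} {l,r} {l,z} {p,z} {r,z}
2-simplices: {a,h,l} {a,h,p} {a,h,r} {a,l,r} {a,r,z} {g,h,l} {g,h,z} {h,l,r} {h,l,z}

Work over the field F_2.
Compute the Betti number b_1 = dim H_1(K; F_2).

b_1=4

n_0=7 n_1=18 n_2=9  [Z2]
∂1: piv[ag,ah,al,ap,ar,az] rk=6  ker:gh,gl,gz,hl,hp,hr,hz,lp,lr,lz,pz,rz
∂2: piv[ahl,ahp,ahr,alr,arz,ghl,ghz,hlz] rk=8  ker:hlr
b_1=(18−6)−8=4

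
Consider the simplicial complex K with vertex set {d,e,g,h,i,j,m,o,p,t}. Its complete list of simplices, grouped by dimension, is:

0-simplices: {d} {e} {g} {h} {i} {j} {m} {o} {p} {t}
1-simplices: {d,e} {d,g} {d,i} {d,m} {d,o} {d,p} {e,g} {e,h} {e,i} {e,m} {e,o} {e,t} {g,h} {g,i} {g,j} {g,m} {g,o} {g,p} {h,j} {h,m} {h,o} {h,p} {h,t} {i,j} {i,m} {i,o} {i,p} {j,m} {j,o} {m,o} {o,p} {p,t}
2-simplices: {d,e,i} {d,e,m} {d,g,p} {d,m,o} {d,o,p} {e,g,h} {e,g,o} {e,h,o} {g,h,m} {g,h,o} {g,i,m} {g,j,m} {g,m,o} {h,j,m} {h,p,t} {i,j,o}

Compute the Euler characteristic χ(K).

n_0=10 n_1=32 n_2=16
χ=+10−32+16=-6

χ(K)=-6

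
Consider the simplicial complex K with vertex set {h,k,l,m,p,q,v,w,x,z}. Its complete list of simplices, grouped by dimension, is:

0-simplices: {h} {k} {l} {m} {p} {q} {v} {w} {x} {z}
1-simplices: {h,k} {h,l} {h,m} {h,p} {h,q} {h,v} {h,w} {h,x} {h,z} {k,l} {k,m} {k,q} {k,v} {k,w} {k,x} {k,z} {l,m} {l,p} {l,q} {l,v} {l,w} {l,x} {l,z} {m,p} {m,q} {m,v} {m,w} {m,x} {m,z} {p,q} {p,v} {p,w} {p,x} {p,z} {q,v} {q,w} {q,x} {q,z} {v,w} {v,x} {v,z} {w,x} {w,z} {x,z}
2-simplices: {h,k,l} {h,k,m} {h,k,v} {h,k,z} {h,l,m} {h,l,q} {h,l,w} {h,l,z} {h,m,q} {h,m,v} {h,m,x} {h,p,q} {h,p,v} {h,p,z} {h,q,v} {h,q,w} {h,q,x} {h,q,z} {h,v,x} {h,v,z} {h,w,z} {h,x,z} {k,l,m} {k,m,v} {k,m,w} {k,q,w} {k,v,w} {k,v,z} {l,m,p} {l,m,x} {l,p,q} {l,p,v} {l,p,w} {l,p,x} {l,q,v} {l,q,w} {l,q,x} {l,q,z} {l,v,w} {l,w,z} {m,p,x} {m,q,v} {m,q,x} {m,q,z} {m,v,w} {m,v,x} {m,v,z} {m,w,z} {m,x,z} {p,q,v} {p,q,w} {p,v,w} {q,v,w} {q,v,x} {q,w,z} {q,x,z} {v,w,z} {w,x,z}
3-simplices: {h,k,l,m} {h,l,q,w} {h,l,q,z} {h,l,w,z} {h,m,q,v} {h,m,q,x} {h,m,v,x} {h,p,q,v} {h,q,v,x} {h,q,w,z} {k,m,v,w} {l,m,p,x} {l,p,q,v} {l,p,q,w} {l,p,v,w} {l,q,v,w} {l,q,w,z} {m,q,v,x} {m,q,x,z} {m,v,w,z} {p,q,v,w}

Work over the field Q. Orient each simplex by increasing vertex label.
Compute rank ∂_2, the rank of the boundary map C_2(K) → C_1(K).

n_0=10 n_1=44 n_2=58 n_3=21  [Q]
∂1: piv[hk,hl,hm,hp,hq,hv,hw,hx,hz] rk=9  ker:kl,km,kq,kv,kw,kx,kz,lm,lp,lq,lv,lw,lx,lz,mp,mq,mv,mw,mx,mz,pq,pv,pw,px,pz,qv,qw,qx,qz,vw,vx,vz,wx,wz,xz
∂2: piv[hkl,hkm,hkv,hkz,hlm,hlq,hlw,hlz,hmq,hmv,hmx,hpq,hpv,hpz,hqv,hqw,hqx,hqz,hvx,hvz,hwz,hxz,kmw,kqw,kvw,lmp,lmx,lpq,lpv,lpw,lpx,lvw,mqz,wxz] rk=34  ker:klm,kmv,kvz,lqv,lqw,lqx,lqz,lwz,mpx,mqv,mqx,mvw,mvx,mvz,mwz,mxz,pqv,pqw,pvw,qvw,qvx,qwz,qxz,vwz
∂3: piv[hklm,hlqw,hlqz,hlwz,hmqv,hmqx,hmvx,hpqv,hqvx,hqwz,kmvw,lmpx,lpqv,lpqw,lpvw,lqvw,mqxz,mvwz] rk=18  ker:lqwz,mqvx,pqvw
rk∂_2=34

rank∂_2=34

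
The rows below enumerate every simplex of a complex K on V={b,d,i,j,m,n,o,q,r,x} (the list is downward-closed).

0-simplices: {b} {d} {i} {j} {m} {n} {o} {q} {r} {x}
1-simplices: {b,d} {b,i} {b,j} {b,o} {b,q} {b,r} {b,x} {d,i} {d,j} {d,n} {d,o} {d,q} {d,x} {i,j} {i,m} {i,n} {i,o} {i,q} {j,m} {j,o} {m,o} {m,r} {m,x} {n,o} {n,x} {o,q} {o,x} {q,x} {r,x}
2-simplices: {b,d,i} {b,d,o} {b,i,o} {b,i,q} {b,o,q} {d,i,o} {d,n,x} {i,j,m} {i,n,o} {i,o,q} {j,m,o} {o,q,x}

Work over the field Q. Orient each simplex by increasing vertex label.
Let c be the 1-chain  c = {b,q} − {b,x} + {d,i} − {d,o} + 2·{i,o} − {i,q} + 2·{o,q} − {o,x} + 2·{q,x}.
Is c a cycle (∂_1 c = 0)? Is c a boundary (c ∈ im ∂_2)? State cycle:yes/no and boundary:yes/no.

cycle:yes boundary:no

n_0=10 n_1=29 n_2=12  [Q]
∂1: piv[bd,bi,bj,bo,bq,br,bx,dn,im] rk=9  ker:di,dj,do,dq,dx,ij,in,io,iq,jm,jo,mo,mr,mx,no,nx,oq,ox,qx,rx
∂2: piv[bdi,bdo,bio,biq,boq,dnx,ijm,ino,jmo,oqx] rk=10  ker:dio,ioq
∂1c = 0
c vs im∂2: residual ≠ 0 ⇒ not boundary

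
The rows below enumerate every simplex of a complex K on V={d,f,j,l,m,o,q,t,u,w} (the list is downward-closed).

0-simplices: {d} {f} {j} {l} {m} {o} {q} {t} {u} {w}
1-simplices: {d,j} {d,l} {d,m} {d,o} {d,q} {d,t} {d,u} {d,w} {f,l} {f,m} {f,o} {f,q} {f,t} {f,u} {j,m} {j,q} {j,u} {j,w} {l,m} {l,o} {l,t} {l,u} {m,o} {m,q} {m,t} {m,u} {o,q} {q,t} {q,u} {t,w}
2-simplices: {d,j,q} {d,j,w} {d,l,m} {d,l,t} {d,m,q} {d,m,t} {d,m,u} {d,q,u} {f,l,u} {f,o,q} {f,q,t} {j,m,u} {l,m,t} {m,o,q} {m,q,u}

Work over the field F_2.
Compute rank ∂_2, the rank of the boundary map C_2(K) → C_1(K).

rank∂_2=13

n_0=10 n_1=30 n_2=15  [Z2]
∂1: piv[dj,dl,dm,do,dq,dt,du,dw,fl] rk=9  ker:fm,fo,fq,ft,fu,jm,jq,ju,jw,lm,lo,lt,lu,mo,mq,mt,mu,oq,qt,qu,tw
∂2: piv[djq,djw,dlm,dlt,dmq,dmt,dmu,dqu,flu,foq,fqt,jmu,moq] rk=13  ker:lmt,mqu
rk∂_2=13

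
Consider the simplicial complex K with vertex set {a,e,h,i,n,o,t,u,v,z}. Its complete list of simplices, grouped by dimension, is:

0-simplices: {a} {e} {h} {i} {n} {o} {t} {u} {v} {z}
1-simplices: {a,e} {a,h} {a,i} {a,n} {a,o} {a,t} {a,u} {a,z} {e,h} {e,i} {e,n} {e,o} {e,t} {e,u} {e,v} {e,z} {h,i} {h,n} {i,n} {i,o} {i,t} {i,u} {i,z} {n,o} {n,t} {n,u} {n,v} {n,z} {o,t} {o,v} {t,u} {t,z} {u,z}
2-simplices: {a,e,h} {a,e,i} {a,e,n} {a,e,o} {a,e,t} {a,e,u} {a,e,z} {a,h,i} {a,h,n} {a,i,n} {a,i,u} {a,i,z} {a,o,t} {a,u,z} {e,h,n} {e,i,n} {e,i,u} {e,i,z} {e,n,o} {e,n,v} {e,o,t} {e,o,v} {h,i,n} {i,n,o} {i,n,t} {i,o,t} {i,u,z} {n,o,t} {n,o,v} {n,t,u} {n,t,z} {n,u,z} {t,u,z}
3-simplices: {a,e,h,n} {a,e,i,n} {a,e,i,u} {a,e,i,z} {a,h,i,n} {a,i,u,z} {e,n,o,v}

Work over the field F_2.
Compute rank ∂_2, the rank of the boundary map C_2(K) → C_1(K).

n_0=10 n_1=33 n_2=33 n_3=7  [Z2]
∂1: piv[ae,ah,ai,an,ao,at,au,az,ev] rk=9  ker:eh,ei,en,eo,et,eu,ez,hi,hn,in,io,it,iu,iz,no,nt,nu,nv,nz,ot,ov,tu,tz,uz
∂2: piv[aeh,aei,aen,aeo,aet,aeu,aez,ahi,ahn,ain,aiu,aiz,aot,auz,eno,env,eov,ino,int,iot,ntu,ntz,nuz] rk=23  ker:ehn,ein,eiu,eiz,eot,hin,iuz,not,nov,tuz
∂3: piv[aehn,aein,aeiu,aeiz,ahin,aiuz,enov] rk=7
rk∂_2=23

rank∂_2=23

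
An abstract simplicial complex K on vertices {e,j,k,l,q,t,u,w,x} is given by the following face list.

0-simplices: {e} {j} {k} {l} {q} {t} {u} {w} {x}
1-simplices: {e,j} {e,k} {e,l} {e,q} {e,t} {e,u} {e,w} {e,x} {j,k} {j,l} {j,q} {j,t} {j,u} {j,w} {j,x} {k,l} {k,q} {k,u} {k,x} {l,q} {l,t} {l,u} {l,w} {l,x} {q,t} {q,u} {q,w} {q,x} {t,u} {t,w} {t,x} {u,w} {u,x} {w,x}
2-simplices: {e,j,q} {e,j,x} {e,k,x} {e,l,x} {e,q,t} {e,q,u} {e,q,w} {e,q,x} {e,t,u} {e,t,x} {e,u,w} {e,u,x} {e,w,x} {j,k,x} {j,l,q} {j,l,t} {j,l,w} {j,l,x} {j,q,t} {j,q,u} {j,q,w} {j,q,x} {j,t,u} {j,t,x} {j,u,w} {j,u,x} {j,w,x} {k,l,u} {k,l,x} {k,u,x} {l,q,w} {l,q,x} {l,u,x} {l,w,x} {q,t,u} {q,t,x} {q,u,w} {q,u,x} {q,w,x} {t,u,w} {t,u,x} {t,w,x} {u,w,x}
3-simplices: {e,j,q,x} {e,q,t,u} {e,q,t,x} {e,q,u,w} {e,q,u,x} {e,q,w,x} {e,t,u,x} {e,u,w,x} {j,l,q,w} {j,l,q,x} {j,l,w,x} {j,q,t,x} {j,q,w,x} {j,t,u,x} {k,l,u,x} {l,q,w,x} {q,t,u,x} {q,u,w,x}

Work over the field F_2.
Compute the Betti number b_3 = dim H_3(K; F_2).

b_3=3

n_0=9 n_1=34 n_2=43 n_3=18  [Z2]
∂1: piv[ej,ek,el,eq,et,eu,ew,ex] rk=8  ker:jk,jl,jq,jt,ju,jw,jx,kl,kq,ku,kx,lq,lt,lu,lw,lx,qt,qu,qw,qx,tu,tw,tx,uw,ux,wx
∂2: piv[ejq,ejx,ekx,elx,eqt,equ,eqw,eqx,etu,etx,euw,eux,ewx,jkx,jlq,jlt,jlw,jlx,jqt,jqu,jqw,klu,klx,kux,tuw] rk=25  ker:jqx,jtu,jtx,juw,jux,jwx,lqw,lqx,lux,lwx,qtu,qtx,quw,qux,qwx,tux,twx,uwx
∂3: piv[ejqx,eqtu,eqtx,equw,equx,eqwx,etux,euwx,jlqw,jlqx,jlwx,jqtx,jqwx,jtux,klux] rk=15  ker:lqwx,qtux,quwx
b_3=(18−15)−0=3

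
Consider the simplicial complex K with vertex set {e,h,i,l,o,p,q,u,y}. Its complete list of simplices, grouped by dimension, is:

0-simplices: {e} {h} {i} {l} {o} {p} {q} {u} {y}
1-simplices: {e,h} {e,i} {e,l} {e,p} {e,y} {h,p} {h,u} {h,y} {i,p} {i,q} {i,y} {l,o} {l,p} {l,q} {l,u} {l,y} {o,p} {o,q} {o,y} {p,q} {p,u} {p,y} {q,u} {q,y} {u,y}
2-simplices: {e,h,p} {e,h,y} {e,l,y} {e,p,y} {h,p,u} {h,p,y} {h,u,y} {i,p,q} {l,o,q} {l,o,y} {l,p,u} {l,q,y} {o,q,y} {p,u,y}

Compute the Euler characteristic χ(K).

n_0=9 n_1=25 n_2=14
χ=+9−25+14=-2

χ(K)=-2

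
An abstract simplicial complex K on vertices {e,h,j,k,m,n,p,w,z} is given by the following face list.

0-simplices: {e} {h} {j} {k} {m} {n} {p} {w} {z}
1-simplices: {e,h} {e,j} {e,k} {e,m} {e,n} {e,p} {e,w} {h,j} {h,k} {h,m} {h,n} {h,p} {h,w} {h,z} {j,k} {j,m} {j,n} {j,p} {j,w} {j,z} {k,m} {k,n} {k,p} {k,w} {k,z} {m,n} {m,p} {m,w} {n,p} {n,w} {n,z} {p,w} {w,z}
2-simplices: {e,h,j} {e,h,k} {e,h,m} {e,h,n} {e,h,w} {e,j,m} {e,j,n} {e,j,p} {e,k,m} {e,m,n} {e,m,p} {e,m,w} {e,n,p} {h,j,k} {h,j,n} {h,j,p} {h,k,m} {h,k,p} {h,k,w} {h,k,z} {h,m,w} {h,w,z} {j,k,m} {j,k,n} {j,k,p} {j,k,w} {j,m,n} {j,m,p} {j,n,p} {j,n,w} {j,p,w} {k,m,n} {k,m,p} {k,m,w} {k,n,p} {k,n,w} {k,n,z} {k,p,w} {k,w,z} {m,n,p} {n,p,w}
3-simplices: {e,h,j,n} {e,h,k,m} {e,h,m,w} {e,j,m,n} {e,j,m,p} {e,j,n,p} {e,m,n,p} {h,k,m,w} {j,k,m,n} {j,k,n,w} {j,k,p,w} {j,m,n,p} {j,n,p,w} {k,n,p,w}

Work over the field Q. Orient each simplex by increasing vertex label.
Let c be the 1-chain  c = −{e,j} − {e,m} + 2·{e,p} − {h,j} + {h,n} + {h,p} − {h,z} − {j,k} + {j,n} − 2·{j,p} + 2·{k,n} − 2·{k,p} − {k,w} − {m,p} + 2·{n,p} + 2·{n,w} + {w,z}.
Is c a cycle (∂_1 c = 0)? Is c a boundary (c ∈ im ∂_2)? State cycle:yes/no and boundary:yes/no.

cycle:yes boundary:yes

n_0=9 n_1=33 n_2=41 n_3=14  [Q]
∂1: piv[eh,ej,ek,em,en,ep,ew,hz] rk=8  ker:hj,hk,hm,hn,hp,hw,jk,jm,jn,jp,jw,jz,km,kn,kp,kw,kz,mn,mp,mw,np,nw,nz,pw,wz
∂2: piv[ehj,ehk,ehm,ehn,ehw,ejm,ejn,ejp,ekm,emn,emp,emw,enp,hjk,hjp,hkp,hkw,hkz,hwz,jkn,jkw,jnw,jpw,knz] rk=24  ker:hjn,hkm,hmw,jkm,jkp,jmn,jmp,jnp,kmn,kmp,kmw,knp,knw,kpw,kwz,mnp,npw
∂3: piv[ehjn,ehkm,ehmw,ejmn,ejmp,ejnp,emnp,hkmw,jkmn,jknw,jkpw,jnpw,knpw] rk=13  ker:jmnp
∂1c = 0
c vs im∂2: reduces to 0 ⇒ boundary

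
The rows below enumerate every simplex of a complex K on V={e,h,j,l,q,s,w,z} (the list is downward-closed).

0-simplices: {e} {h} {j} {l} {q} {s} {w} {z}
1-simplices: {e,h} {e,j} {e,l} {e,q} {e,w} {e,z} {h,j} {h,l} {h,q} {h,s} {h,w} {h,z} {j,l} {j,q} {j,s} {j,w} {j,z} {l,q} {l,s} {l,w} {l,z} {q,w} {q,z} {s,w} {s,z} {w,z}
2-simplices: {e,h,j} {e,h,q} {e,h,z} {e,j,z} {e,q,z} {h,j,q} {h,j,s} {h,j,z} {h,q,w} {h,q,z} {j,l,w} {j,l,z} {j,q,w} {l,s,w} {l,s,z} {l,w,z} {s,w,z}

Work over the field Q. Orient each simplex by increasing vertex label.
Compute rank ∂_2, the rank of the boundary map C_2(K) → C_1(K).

n_0=8 n_1=26 n_2=17  [Q]
∂1: piv[eh,ej,el,eq,ew,ez,hs] rk=7  ker:hj,hl,hq,hw,hz,jl,jq,js,jw,jz,lq,ls,lw,lz,qw,qz,sw,sz,wz
∂2: piv[ehj,ehq,ehz,ejz,eqz,hjq,hjs,hqw,jlw,jlz,jqw,lsw,lsz,lwz] rk=14  ker:hjz,hqz,swz
rk∂_2=14

rank∂_2=14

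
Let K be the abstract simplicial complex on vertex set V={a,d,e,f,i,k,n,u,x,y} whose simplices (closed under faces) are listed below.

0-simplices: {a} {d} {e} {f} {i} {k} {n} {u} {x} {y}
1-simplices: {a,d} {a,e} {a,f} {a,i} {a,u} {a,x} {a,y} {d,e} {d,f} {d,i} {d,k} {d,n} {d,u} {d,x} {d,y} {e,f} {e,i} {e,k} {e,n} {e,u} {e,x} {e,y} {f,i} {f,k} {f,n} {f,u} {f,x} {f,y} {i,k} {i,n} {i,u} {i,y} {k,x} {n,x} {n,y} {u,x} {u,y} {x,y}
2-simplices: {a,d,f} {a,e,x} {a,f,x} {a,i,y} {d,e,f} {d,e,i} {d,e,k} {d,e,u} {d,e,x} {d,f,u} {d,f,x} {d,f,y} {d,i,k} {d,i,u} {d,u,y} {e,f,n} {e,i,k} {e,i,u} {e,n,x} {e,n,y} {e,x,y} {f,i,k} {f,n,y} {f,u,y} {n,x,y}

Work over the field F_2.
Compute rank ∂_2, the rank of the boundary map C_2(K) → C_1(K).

rank∂_2=21

n_0=10 n_1=38 n_2=25  [Z2]
∂1: piv[ad,ae,af,ai,au,ax,ay,dk,dn] rk=9  ker:de,df,di,du,dx,dy,ef,ei,ek,en,eu,ex,ey,fi,fk,fn,fu,fx,fy,ik,in,iu,iy,kx,nx,ny,ux,uy,xy
∂2: piv[adf,aex,afx,aiy,def,dei,dek,deu,dex,dfu,dfx,dfy,dik,diu,duy,efn,enx,eny,exy,fik,fny] rk=21  ker:eik,eiu,fuy,nxy
rk∂_2=21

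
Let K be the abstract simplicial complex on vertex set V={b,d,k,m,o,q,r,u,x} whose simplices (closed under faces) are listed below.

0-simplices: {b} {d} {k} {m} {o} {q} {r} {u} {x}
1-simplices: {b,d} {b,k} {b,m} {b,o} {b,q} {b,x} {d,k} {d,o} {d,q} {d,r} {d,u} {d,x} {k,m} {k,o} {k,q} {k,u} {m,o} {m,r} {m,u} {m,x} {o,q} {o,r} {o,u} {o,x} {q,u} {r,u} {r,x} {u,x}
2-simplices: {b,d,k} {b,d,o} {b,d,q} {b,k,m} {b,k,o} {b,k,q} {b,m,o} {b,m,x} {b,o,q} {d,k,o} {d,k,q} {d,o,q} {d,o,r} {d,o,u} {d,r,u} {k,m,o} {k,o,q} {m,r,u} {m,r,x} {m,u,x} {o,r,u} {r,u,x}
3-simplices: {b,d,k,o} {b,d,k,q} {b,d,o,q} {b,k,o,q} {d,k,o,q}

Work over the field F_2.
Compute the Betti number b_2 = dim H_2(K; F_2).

b_2=3

n_0=9 n_1=28 n_2=22 n_3=5  [Z2]
∂1: piv[bd,bk,bm,bo,bq,bx,dr,du] rk=8  ker:dk,do,dq,dx,km,ko,kq,ku,mo,mr,mu,mx,oq,or,ou,ox,qu,ru,rx,ux
∂2: piv[bdk,bdo,bdq,bkm,bko,bkq,bmo,bmx,boq,dor,dou,dru,mru,mrx,mux] rk=15  ker:dko,dkq,doq,kmo,koq,oru,rux
∂3: piv[bdko,bdkq,bdoq,bkoq] rk=4  ker:dkoq
b_2=(22−15)−4=3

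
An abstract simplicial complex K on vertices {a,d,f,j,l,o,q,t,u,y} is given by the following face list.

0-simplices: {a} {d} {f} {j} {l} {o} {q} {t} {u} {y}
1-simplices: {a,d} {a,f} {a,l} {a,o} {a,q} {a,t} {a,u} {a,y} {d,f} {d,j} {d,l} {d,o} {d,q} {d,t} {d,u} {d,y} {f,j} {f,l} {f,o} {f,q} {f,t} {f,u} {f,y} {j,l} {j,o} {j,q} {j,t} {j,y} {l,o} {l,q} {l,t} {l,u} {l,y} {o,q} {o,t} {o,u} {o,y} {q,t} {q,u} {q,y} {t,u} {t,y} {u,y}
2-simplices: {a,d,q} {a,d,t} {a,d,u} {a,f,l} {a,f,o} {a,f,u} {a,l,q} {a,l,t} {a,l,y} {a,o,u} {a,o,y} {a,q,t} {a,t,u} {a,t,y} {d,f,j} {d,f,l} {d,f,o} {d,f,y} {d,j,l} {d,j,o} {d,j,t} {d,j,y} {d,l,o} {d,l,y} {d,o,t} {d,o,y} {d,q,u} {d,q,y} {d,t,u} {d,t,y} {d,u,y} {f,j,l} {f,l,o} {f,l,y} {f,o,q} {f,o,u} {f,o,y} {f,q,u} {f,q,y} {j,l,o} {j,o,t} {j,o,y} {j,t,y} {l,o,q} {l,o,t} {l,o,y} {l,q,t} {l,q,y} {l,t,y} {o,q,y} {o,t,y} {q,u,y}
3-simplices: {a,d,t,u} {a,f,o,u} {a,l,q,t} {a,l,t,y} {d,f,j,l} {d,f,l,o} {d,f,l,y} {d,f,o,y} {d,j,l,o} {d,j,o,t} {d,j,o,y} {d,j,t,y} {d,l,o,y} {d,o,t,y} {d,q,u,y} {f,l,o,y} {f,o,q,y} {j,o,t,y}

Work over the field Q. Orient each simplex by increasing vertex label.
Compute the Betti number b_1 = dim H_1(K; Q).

b_1=3

n_0=10 n_1=43 n_2=52 n_3=18  [Q]
∂1: piv[ad,af,al,ao,aq,at,au,ay,dj] rk=9  ker:df,dl,do,dq,dt,du,dy,fj,fl,fo,fq,ft,fu,fy,jl,jo,jq,jt,jy,lo,lq,lt,lu,ly,oq,ot,ou,oy,qt,qu,qy,tu,ty,uy
∂2: piv[adq,adt,adu,afl,afo,afu,alq,alt,aly,aou,aoy,aqt,atu,aty,dfj,dfl,dfo,dfy,djl,djo,djt,djy,dlo,dly,dot,dqu,dqy,dty,duy,foq,fqu] rk=31  ker:doy,dtu,fjl,flo,fly,fou,foy,fqy,jlo,jot,joy,jty,loq,lot,loy,lqt,lqy,lty,oqy,oty,quy
∂3: piv[adtu,afou,alqt,alty,dfjl,dflo,dfly,dfoy,djlo,djot,djoy,djty,dloy,doty,dquy,foqy] rk=16  ker:floy,joty
b_1=(43−9)−31=3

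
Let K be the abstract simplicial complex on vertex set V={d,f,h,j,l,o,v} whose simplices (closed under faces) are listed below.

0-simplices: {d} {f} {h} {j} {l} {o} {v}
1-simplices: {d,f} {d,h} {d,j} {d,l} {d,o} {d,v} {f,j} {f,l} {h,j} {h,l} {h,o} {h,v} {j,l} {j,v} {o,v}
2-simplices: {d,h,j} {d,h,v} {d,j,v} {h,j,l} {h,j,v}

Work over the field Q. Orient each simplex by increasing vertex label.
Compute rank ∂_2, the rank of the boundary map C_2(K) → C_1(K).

n_0=7 n_1=15 n_2=5  [Q]
∂1: piv[df,dh,dj,dl,do,dv] rk=6  ker:fj,fl,hj,hl,ho,hv,jl,jv,ov
∂2: piv[dhj,dhv,djv,hjl] rk=4  ker:hjv
rk∂_2=4

rank∂_2=4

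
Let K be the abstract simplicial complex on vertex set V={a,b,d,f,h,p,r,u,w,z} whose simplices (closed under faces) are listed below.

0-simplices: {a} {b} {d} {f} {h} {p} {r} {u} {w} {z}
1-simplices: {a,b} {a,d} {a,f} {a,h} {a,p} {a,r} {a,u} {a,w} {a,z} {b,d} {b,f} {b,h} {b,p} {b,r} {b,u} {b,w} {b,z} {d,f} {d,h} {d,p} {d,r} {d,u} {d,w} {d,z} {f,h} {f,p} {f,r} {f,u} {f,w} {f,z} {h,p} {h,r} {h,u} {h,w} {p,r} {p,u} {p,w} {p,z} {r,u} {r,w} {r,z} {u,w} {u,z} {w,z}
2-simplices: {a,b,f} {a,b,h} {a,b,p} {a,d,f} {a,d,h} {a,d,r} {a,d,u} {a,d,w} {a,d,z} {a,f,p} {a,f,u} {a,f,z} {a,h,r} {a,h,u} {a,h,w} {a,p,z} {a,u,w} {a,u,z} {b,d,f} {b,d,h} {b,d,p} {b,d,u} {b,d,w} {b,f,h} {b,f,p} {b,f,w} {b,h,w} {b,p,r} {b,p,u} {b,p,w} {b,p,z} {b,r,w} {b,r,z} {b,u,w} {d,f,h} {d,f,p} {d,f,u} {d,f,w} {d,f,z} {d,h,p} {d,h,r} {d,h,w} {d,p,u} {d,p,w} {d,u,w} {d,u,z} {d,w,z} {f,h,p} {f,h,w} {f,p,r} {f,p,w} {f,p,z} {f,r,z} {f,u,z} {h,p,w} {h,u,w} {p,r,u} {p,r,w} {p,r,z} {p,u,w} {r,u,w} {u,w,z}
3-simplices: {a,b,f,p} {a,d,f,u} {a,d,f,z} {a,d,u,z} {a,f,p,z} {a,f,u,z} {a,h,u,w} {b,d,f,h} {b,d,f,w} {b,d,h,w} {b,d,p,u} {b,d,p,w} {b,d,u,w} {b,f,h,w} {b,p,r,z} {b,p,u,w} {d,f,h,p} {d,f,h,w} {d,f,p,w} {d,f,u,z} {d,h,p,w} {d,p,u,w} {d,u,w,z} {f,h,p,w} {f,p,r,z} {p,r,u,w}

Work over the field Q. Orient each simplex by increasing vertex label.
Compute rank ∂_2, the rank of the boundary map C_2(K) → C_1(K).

n_0=10 n_1=44 n_2=62 n_3=26  [Q]
∂1: piv[ab,ad,af,ah,ap,ar,au,aw,az] rk=9  ker:bd,bf,bh,bp,br,bu,bw,bz,df,dh,dp,dr,du,dw,dz,fh,fp,fr,fu,fw,fz,hp,hr,hu,hw,pr,pu,pw,pz,ru,rw,rz,uw,uz,wz
∂2: piv[abf,abh,abp,adf,adh,adr,adu,adw,adz,afp,afu,afz,ahr,ahu,ahw,apz,auw,auz,bdf,bdp,bdu,bdw,bfh,bfw,bpr,bpu,bpw,bpz,brw,brz,dhp,dwz,fpr,pru] rk=34  ker:bdh,bfp,bhw,buw,dfh,dfp,dfu,dfw,dfz,dhr,dhw,dpu,dpw,duw,duz,fhp,fhw,fpw,fpz,frz,fuz,hpw,huw,prw,prz,puw,ruw,uwz
∂3: piv[abfp,adfu,adfz,aduz,afpz,afuz,ahuw,bdfh,bdfw,bdhw,bdpu,bdpw,bduw,bfhw,bprz,bpuw,dfhp,dfpw,dhpw,duwz,fprz,pruw] rk=22  ker:dfhw,dfuz,dpuw,fhpw
rk∂_2=34

rank∂_2=34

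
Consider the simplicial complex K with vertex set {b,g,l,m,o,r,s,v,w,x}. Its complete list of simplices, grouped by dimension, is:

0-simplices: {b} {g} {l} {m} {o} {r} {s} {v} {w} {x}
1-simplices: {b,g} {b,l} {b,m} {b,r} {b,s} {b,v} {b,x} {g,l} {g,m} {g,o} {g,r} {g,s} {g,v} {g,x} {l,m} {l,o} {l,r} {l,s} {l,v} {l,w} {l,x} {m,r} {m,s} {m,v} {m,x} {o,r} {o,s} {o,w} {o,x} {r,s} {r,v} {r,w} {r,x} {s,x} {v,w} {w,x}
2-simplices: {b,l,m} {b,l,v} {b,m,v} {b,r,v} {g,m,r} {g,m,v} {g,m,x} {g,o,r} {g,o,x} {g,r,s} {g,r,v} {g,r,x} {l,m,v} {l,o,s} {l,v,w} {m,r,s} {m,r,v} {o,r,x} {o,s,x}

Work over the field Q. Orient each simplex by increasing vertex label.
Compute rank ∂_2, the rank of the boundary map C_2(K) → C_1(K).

n_0=10 n_1=36 n_2=19  [Q]
∂1: piv[bg,bl,bm,br,bs,bv,bx,go,lw] rk=9  ker:gl,gm,gr,gs,gv,gx,lm,lo,lr,ls,lv,lx,mr,ms,mv,mx,or,os,ow,ox,rs,rv,rw,rx,sx,vw,wx
∂2: piv[blm,blv,bmv,brv,gmr,gmv,gmx,gor,gox,grs,grv,grx,los,lvw,mrs,osx] rk=16  ker:lmv,mrv,orx
rk∂_2=16

rank∂_2=16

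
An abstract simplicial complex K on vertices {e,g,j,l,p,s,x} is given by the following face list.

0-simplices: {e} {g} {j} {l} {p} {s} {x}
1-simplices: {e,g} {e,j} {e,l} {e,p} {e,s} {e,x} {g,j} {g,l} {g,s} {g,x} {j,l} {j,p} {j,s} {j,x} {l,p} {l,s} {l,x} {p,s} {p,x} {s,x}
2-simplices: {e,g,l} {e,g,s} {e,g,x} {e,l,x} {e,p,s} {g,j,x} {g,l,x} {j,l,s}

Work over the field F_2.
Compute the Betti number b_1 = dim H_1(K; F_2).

b_1=7

n_0=7 n_1=20 n_2=8  [Z2]
∂1: piv[eg,ej,el,ep,es,ex] rk=6  ker:gj,gl,gs,gx,jl,jp,js,jx,lp,ls,lx,ps,px,sx
∂2: piv[egl,egs,egx,elx,eps,gjx,jls] rk=7  ker:glx
b_1=(20−6)−7=7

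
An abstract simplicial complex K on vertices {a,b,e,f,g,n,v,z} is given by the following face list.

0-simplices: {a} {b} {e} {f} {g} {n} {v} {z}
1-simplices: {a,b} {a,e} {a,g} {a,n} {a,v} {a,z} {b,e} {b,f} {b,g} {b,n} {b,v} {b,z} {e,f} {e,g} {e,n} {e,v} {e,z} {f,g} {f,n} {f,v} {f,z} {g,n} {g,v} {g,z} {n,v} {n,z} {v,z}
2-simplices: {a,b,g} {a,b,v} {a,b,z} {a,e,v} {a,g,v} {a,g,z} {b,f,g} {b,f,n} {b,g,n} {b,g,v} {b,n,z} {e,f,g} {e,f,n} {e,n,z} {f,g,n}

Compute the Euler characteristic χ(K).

n_0=8 n_1=27 n_2=15
χ=+8−27+15=-4

χ(K)=-4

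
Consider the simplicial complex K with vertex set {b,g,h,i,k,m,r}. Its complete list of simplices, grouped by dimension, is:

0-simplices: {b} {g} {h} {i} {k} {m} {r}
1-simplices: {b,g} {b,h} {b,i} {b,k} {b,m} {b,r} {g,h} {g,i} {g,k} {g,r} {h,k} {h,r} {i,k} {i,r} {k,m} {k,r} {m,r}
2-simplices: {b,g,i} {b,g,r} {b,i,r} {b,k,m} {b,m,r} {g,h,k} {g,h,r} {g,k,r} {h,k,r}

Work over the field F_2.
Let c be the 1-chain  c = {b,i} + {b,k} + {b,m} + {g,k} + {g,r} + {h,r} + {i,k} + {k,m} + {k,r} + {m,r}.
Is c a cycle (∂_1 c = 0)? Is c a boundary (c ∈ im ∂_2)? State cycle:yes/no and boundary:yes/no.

cycle:no boundary:no

n_0=7 n_1=17 n_2=9  [Z2]
∂1: piv[bg,bh,bi,bk,bm,br] rk=6  ker:gh,gi,gk,gr,hk,hr,ik,ir,km,kr,mr
∂2: piv[bgi,bgr,bir,bkm,bmr,ghk,ghr,gkr] rk=8  ker:hkr
∂1c = {b} + {h} + {k} + {m}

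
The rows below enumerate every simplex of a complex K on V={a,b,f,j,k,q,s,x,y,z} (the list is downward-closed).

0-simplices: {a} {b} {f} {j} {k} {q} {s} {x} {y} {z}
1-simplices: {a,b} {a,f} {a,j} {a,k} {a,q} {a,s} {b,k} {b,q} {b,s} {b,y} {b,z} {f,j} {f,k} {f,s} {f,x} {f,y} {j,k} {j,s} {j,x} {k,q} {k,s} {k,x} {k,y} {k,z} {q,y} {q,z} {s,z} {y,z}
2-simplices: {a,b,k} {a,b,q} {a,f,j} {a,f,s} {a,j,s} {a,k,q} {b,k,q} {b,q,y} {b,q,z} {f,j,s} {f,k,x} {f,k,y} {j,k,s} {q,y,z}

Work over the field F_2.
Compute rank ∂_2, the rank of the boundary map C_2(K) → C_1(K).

rank∂_2=12

n_0=10 n_1=28 n_2=14  [Z2]
∂1: piv[ab,af,aj,ak,aq,as,by,bz,fx] rk=9  ker:bk,bq,bs,fj,fk,fs,fy,jk,js,jx,kq,ks,kx,ky,kz,qy,qz,sz,yz
∂2: piv[abk,abq,afj,afs,ajs,akq,bqy,bqz,fkx,fky,jks,qyz] rk=12  ker:bkq,fjs
rk∂_2=12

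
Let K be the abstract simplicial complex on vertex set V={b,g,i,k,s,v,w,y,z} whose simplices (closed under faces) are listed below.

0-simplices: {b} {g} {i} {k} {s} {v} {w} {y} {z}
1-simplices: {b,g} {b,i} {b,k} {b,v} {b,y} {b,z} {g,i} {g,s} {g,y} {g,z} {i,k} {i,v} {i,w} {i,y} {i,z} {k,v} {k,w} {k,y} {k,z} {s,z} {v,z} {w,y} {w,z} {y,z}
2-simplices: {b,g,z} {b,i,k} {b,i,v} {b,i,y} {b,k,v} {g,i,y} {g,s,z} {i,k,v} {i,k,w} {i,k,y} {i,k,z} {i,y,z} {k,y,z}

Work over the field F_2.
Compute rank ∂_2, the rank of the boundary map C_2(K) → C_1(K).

rank∂_2=11

n_0=9 n_1=24 n_2=13  [Z2]
∂1: piv[bg,bi,bk,bv,by,bz,gs,iw] rk=8  ker:gi,gy,gz,ik,iv,iy,iz,kv,kw,ky,kz,sz,vz,wy,wz,yz
∂2: piv[bgz,bik,biv,biy,bkv,giy,gsz,ikw,iky,ikz,iyz] rk=11  ker:ikv,kyz
rk∂_2=11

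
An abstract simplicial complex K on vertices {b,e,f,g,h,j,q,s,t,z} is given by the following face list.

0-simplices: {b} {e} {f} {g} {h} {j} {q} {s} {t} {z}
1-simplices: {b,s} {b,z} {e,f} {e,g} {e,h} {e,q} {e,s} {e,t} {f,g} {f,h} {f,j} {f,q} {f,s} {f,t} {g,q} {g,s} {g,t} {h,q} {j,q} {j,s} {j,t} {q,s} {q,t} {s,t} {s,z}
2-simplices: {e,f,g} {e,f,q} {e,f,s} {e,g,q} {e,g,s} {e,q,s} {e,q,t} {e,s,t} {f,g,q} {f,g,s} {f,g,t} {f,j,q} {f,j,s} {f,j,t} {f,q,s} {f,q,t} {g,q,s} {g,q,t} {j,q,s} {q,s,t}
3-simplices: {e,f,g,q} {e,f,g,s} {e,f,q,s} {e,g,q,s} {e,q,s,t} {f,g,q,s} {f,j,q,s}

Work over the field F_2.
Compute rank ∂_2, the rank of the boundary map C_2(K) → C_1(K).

n_0=10 n_1=25 n_2=20 n_3=7  [Z2]
∂1: piv[bs,bz,ef,eg,eh,eq,es,et,fj] rk=9  ker:fg,fh,fq,fs,ft,gq,gs,gt,hq,jq,js,jt,qs,qt,st,sz
∂2: piv[efg,efq,efs,egq,egs,eqs,eqt,est,fgt,fjq,fjs,fjt,fqt] rk=13  ker:fgq,fgs,fqs,gqs,gqt,jqs,qst
∂3: piv[efgq,efgs,efqs,egqs,eqst,fjqs] rk=6  ker:fgqs
rk∂_2=13

rank∂_2=13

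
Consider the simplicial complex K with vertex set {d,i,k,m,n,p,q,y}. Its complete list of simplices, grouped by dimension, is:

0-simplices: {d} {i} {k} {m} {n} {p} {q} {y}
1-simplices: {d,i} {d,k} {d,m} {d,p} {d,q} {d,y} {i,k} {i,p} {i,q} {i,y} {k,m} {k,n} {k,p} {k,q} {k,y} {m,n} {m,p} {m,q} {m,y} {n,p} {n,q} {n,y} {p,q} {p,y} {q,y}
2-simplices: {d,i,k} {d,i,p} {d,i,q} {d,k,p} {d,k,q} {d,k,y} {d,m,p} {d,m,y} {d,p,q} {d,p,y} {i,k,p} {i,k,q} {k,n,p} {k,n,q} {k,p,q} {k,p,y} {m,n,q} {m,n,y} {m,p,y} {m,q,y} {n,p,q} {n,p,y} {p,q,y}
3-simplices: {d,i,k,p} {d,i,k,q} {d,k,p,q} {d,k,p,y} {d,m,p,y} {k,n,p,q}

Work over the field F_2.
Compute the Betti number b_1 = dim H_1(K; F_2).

n_0=8 n_1=25 n_2=23 n_3=6  [Z2]
∂1: piv[di,dk,dm,dp,dq,dy,kn] rk=7  ker:ik,ip,iq,iy,km,kp,kq,ky,mn,mp,mq,my,np,nq,ny,pq,py,qy
∂2: piv[dik,dip,diq,dkp,dkq,dky,dmp,dmy,dpq,dpy,knp,knq,mnq,mny,mqy,npy] rk=16  ker:ikp,ikq,kpq,kpy,mpy,npq,pqy
∂3: piv[dikp,dikq,dkpq,dkpy,dmpy,knpq] rk=6
b_1=(25−7)−16=2

b_1=2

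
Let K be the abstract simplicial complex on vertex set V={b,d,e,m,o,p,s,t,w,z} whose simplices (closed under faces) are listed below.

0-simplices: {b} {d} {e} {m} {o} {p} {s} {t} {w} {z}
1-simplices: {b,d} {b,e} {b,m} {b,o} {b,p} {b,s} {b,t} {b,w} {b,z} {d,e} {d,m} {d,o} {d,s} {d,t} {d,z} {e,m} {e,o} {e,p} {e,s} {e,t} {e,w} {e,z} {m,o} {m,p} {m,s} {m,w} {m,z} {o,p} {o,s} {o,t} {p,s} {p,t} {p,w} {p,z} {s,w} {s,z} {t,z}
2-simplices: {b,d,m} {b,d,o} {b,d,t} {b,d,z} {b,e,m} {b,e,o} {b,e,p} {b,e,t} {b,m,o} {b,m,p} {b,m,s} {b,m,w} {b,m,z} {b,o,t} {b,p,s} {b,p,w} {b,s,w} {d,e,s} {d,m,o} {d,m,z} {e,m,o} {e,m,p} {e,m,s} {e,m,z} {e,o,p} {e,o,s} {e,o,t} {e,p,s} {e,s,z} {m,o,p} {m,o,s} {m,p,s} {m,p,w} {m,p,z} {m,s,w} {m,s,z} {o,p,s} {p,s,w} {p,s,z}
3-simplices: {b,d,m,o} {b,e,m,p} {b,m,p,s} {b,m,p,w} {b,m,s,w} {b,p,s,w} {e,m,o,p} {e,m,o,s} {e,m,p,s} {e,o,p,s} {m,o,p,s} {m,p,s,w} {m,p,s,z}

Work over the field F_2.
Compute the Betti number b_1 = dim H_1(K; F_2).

b_1=4

n_0=10 n_1=37 n_2=39 n_3=13  [Z2]
∂1: piv[bd,be,bm,bo,bp,bs,bt,bw,bz] rk=9  ker:de,dm,do,ds,dt,dz,em,eo,ep,es,et,ew,ez,mo,mp,ms,mw,mz,op,os,ot,ps,pt,pw,pz,sw,sz,tz
∂2: piv[bdm,bdo,bdt,bdz,bem,beo,bep,bet,bmo,bmp,bms,bmw,bmz,bot,bps,bpw,bsw,des,ems,emz,eop,eos,esz,mpz] rk=24  ker:dmo,dmz,emo,emp,eot,eps,mop,mos,mps,mpw,msw,msz,ops,psw,psz
∂3: piv[bdmo,bemp,bmps,bmpw,bmsw,bpsw,emop,emos,emps,eops,mpsz] rk=11  ker:mops,mpsw
b_1=(37−9)−24=4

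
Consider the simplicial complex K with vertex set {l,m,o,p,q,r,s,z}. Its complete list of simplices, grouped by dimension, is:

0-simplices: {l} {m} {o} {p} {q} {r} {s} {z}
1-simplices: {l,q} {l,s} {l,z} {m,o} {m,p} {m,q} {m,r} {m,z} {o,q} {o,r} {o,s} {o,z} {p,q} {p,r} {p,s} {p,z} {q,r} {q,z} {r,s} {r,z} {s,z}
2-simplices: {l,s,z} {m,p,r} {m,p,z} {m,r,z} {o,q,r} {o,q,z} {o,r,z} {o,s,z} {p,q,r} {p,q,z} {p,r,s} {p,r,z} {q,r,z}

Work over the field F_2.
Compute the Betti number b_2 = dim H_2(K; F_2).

n_0=8 n_1=21 n_2=13  [Z2]
∂1: piv[lq,ls,lz,mo,mp,mq,mr] rk=7  ker:mz,oq,or,os,oz,pq,pr,ps,pz,qr,qz,rs,rz,sz
∂2: piv[lsz,mpr,mpz,mrz,oqr,oqz,orz,osz,pqr,prs] rk=10  ker:pqz,prz,qrz
b_2=(13−10)−0=3

b_2=3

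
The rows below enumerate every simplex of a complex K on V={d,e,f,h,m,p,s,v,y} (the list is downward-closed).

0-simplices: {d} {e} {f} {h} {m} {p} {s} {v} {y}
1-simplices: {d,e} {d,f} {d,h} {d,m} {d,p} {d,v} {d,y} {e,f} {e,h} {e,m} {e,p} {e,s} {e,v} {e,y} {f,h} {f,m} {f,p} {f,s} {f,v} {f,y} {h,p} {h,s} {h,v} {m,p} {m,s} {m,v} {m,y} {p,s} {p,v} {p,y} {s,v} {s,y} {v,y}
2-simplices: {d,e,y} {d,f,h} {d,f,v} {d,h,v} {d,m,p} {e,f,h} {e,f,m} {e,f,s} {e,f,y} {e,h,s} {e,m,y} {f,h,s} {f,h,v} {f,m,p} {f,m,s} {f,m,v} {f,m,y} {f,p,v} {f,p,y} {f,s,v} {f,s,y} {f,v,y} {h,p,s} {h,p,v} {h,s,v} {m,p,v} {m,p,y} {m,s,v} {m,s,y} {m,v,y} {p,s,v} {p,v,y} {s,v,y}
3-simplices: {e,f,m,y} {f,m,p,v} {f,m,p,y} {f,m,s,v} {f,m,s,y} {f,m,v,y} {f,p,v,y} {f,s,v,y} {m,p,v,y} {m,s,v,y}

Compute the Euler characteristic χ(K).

n_0=9 n_1=33 n_2=33 n_3=10
χ=+9−33+33−10=-1

χ(K)=-1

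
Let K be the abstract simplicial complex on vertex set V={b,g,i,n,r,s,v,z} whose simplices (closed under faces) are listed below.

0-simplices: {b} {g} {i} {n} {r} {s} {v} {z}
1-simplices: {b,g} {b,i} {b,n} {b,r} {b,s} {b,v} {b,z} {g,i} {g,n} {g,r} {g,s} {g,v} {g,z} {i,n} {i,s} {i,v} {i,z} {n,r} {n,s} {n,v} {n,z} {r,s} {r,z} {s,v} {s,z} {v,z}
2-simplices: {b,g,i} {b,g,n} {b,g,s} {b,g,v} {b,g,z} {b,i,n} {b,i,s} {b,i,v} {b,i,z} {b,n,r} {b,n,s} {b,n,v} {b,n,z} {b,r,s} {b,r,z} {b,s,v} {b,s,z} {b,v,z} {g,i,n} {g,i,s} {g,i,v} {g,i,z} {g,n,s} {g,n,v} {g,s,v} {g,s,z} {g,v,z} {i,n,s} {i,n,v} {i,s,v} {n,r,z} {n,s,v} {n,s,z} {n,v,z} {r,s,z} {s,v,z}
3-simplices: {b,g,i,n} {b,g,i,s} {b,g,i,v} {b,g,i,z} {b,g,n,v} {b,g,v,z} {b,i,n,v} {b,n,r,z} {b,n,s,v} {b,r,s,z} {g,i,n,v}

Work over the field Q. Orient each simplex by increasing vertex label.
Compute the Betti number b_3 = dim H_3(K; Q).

b_3=1

n_0=8 n_1=26 n_2=36 n_3=11  [Q]
∂1: piv[bg,bi,bn,br,bs,bv,bz] rk=7  ker:gi,gn,gr,gs,gv,gz,in,is,iv,iz,nr,ns,nv,nz,rs,rz,sv,sz,vz
∂2: piv[bgi,bgn,bgs,bgv,bgz,bin,bis,biv,biz,bnr,bns,bnv,bnz,brs,brz,bsv,bsz,bvz] rk=18  ker:gin,gis,giv,giz,gns,gnv,gsv,gsz,gvz,ins,inv,isv,nrz,nsv,nsz,nvz,rsz,svz
∂3: piv[bgin,bgis,bgiv,bgiz,bgnv,bgvz,binv,bnrz,bnsv,brsz] rk=10  ker:ginv
b_3=(11−10)−0=1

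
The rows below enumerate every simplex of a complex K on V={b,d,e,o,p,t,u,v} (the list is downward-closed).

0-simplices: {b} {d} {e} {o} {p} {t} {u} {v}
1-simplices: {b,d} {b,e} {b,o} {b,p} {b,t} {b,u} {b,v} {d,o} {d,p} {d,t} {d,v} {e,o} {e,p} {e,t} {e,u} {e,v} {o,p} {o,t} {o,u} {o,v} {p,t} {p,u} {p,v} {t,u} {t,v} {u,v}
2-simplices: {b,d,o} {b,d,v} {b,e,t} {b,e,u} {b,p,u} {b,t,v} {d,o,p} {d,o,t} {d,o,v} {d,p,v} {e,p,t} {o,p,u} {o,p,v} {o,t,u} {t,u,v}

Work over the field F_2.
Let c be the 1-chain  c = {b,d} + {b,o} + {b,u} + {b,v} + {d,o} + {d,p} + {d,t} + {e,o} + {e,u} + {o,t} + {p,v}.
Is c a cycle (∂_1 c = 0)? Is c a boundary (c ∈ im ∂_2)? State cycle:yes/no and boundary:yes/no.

n_0=8 n_1=26 n_2=15  [Z2]
∂1: piv[bd,be,bo,bp,bt,bu,bv] rk=7  ker:do,dp,dt,dv,eo,ep,et,eu,ev,op,ot,ou,ov,pt,pu,pv,tu,tv,uv
∂2: piv[bdo,bdv,bet,beu,bpu,btv,dop,dot,dov,dpv,ept,opu,otu,tuv] rk=14  ker:opv
∂1c = 0
c vs im∂2: residual ≠ 0 ⇒ not boundary

cycle:yes boundary:no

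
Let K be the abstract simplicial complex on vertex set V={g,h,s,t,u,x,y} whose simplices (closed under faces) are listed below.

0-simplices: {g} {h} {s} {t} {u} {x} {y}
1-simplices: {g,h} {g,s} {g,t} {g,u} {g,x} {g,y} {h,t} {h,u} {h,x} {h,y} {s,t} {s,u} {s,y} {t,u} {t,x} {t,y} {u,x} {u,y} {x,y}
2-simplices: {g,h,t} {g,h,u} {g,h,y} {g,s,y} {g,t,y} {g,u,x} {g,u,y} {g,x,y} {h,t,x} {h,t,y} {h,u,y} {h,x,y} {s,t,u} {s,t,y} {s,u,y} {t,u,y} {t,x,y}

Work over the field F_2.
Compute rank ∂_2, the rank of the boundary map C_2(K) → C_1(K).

n_0=7 n_1=19 n_2=17  [Z2]
∂1: piv[gh,gs,gt,gu,gx,gy] rk=6  ker:ht,hu,hx,hy,st,su,sy,tu,tx,ty,ux,uy,xy
∂2: piv[ght,ghu,ghy,gsy,gty,gux,guy,gxy,htx,hxy,stu,sty,suy] rk=13  ker:hty,huy,tuy,txy
rk∂_2=13

rank∂_2=13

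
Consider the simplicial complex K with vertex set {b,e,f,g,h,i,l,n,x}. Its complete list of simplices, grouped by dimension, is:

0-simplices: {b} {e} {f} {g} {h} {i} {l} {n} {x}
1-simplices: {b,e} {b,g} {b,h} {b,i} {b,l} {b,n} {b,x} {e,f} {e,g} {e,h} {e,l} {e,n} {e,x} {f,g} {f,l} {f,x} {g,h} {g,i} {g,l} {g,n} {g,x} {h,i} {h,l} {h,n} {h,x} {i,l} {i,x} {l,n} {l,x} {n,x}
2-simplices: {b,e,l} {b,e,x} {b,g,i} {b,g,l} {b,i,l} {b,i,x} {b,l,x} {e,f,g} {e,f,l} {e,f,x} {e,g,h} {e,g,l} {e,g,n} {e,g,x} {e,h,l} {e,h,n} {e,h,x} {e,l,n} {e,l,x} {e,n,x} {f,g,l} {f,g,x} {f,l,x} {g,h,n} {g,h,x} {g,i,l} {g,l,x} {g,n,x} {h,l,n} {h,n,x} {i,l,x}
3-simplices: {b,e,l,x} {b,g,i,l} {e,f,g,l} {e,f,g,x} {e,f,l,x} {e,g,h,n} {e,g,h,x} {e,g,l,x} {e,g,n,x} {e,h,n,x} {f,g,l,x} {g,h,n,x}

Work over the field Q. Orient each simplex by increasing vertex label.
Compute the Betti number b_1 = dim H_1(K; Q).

n_0=9 n_1=30 n_2=31 n_3=12  [Q]
∂1: piv[be,bg,bh,bi,bl,bn,bx,ef] rk=8  ker:eg,eh,el,en,ex,fg,fl,fx,gh,gi,gl,gn,gx,hi,hl,hn,hx,il,ix,ln,lx,nx
∂2: piv[bel,bex,bgi,bgl,bil,bix,blx,efg,efl,efx,egh,egl,egn,egx,ehl,ehn,ehx,eln,enx] rk=19  ker:elx,fgl,fgx,flx,ghn,ghx,gil,glx,gnx,hln,hnx,ilx
∂3: piv[belx,bgil,efgl,efgx,eflx,eghn,eghx,eglx,egnx,ehnx] rk=10  ker:fglx,ghnx
b_1=(30−8)−19=3

b_1=3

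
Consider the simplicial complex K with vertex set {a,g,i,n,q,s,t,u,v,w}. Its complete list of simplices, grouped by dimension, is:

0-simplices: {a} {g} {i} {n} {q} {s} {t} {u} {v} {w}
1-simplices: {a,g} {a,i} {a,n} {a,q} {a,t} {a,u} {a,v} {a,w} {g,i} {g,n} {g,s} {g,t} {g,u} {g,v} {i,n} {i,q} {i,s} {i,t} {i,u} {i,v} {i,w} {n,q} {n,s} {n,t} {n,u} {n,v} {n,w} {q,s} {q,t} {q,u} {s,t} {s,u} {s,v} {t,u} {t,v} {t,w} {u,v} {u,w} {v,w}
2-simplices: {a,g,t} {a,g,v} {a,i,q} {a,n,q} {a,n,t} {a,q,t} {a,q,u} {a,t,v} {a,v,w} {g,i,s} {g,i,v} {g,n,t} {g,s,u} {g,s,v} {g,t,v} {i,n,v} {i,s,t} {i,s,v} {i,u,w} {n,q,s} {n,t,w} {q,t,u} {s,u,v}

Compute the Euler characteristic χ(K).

χ(K)=-6

n_0=10 n_1=39 n_2=23
χ=+10−39+23=-6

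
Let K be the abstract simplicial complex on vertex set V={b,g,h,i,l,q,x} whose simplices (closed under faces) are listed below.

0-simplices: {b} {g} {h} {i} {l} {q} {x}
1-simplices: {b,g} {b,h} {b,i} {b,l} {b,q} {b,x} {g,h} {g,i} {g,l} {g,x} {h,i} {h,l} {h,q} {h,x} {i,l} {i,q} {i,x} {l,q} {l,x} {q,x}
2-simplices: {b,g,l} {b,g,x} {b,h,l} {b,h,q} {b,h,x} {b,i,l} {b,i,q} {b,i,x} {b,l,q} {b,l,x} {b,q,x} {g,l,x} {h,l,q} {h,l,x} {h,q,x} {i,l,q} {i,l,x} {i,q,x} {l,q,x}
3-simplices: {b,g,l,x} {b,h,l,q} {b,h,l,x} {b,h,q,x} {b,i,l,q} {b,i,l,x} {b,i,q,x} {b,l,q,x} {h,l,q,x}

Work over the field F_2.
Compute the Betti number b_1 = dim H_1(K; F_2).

n_0=7 n_1=20 n_2=19 n_3=9  [Z2]
∂1: piv[bg,bh,bi,bl,bq,bx] rk=6  ker:gh,gi,gl,gx,hi,hl,hq,hx,il,iq,ix,lq,lx,qx
∂2: piv[bgl,bgx,bhl,bhq,bhx,bil,biq,bix,blq,blx,bqx] rk=11  ker:glx,hlq,hlx,hqx,ilq,ilx,iqx,lqx
∂3: piv[bglx,bhlq,bhlx,bhqx,bilq,bilx,biqx,blqx] rk=8  ker:hlqx
b_1=(20−6)−11=3

b_1=3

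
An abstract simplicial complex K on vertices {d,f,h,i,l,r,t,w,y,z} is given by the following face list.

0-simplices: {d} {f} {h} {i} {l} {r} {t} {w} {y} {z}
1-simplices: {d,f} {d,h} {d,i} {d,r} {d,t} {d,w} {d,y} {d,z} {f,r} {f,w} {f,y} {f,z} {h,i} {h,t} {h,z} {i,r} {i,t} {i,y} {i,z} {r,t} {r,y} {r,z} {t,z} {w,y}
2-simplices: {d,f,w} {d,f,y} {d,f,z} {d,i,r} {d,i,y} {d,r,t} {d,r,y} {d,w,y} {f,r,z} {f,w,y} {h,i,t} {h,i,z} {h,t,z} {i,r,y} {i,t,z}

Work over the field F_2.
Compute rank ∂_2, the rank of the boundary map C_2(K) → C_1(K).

rank∂_2=12

n_0=10 n_1=24 n_2=15  [Z2]
∂1: piv[df,dh,di,dr,dt,dw,dy,dz] rk=8  ker:fr,fw,fy,fz,hi,ht,hz,ir,it,iy,iz,rt,ry,rz,tz,wy
∂2: piv[dfw,dfy,dfz,dir,diy,drt,dry,dwy,frz,hit,hiz,htz] rk=12  ker:fwy,iry,itz
rk∂_2=12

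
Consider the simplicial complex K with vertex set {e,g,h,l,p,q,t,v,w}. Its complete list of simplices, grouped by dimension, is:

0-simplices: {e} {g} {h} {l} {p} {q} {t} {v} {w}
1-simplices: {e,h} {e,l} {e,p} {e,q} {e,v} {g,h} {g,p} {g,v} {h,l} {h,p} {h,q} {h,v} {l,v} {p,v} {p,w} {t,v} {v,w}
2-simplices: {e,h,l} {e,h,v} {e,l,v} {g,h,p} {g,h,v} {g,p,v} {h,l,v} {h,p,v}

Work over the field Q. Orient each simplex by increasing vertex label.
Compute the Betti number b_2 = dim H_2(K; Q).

b_2=2

n_0=9 n_1=17 n_2=8  [Q]
∂1: piv[eh,el,ep,eq,ev,gh,pw,tv] rk=8  ker:gp,gv,hl,hp,hq,hv,lv,pv,vw
∂2: piv[ehl,ehv,elv,ghp,ghv,gpv] rk=6  ker:hlv,hpv
b_2=(8−6)−0=2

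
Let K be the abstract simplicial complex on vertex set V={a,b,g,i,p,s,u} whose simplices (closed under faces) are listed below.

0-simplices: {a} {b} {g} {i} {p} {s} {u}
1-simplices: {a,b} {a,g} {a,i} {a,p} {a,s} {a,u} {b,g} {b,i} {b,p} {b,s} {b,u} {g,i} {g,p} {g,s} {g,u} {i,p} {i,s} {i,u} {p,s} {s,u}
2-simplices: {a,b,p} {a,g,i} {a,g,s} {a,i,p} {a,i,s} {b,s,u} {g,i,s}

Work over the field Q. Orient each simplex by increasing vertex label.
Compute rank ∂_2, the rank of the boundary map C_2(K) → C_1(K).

rank∂_2=6

n_0=7 n_1=20 n_2=7  [Q]
∂1: piv[ab,ag,ai,ap,as,au] rk=6  ker:bg,bi,bp,bs,bu,gi,gp,gs,gu,ip,is,iu,ps,su
∂2: piv[abp,agi,ags,aip,ais,bsu] rk=6  ker:gis
rk∂_2=6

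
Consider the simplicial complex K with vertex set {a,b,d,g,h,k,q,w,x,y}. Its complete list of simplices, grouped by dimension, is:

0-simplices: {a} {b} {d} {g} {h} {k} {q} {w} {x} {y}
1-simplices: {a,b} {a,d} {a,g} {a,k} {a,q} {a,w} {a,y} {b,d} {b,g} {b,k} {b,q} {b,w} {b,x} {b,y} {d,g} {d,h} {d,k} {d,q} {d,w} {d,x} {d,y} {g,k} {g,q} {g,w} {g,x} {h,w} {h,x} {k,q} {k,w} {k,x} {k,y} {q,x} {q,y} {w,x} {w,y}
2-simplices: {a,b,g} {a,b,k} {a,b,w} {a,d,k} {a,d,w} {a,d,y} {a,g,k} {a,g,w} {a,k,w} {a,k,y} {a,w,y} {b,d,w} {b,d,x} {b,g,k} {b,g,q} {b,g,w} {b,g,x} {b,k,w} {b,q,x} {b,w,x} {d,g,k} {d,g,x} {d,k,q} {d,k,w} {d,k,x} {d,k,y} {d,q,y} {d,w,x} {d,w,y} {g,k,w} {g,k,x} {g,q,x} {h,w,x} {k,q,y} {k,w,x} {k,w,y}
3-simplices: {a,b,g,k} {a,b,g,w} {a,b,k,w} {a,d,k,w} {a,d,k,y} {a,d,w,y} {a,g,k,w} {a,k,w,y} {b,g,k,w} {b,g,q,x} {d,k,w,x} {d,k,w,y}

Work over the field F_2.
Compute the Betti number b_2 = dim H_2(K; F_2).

n_0=10 n_1=35 n_2=36 n_3=12  [Z2]
∂1: piv[ab,ad,ag,ak,aq,aw,ay,bx,dh] rk=9  ker:bd,bg,bk,bq,bw,by,dg,dk,dq,dw,dx,dy,gk,gq,gw,gx,hw,hx,kq,kw,kx,ky,qx,qy,wx,wy
∂2: piv[abg,abk,abw,adk,adw,ady,agk,agw,akw,aky,awy,bdw,bdx,bgq,bgx,bqx,bwx,dgk,dkq,dkx,dqy,hwx] rk=22  ker:bgk,bgw,bkw,dgx,dkw,dky,dwx,dwy,gkw,gkx,gqx,kqy,kwx,kwy
∂3: piv[abgk,abgw,abkw,adkw,adky,adwy,agkw,akwy,bgqx,dkwx] rk=10  ker:bgkw,dkwy
b_2=(36−22)−10=4

b_2=4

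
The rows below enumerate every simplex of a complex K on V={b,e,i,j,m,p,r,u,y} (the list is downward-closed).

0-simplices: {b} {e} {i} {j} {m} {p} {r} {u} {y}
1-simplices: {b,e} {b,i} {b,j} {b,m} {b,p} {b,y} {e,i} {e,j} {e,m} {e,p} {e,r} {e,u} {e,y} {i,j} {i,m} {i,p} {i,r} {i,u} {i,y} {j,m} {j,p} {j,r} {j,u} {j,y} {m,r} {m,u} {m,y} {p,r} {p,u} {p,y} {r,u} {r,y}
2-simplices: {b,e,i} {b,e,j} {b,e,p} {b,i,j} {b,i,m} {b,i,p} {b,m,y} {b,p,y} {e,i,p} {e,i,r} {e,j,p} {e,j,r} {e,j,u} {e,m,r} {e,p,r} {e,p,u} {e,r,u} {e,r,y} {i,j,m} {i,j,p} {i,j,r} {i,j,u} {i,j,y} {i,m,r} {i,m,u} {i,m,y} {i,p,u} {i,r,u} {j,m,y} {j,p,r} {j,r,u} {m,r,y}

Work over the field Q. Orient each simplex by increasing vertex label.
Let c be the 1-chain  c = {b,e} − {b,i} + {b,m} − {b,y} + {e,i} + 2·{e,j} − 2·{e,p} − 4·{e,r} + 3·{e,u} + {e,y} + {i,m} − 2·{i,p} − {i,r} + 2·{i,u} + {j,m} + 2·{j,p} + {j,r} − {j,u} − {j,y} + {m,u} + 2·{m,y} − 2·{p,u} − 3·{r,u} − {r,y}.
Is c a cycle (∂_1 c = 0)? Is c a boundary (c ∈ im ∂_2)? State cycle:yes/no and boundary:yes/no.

n_0=9 n_1=32 n_2=32  [Q]
∂1: piv[be,bi,bj,bm,bp,by,er,eu] rk=8  ker:ei,ej,em,ep,ey,ij,im,ip,ir,iu,iy,jm,jp,jr,ju,jy,mr,mu,my,pr,pu,py,ru,ry
∂2: piv[bei,bej,bep,bij,bim,bip,bmy,bpy,eir,ejp,ejr,eju,emr,epr,epu,eru,ery,ijm,iju,ijy,imr,imu,imy,mry] rk=24  ker:eip,ijp,ijr,ipu,iru,jmy,jpr,jru
∂1c = 0
c vs im∂2: reduces to 0 ⇒ boundary

cycle:yes boundary:yes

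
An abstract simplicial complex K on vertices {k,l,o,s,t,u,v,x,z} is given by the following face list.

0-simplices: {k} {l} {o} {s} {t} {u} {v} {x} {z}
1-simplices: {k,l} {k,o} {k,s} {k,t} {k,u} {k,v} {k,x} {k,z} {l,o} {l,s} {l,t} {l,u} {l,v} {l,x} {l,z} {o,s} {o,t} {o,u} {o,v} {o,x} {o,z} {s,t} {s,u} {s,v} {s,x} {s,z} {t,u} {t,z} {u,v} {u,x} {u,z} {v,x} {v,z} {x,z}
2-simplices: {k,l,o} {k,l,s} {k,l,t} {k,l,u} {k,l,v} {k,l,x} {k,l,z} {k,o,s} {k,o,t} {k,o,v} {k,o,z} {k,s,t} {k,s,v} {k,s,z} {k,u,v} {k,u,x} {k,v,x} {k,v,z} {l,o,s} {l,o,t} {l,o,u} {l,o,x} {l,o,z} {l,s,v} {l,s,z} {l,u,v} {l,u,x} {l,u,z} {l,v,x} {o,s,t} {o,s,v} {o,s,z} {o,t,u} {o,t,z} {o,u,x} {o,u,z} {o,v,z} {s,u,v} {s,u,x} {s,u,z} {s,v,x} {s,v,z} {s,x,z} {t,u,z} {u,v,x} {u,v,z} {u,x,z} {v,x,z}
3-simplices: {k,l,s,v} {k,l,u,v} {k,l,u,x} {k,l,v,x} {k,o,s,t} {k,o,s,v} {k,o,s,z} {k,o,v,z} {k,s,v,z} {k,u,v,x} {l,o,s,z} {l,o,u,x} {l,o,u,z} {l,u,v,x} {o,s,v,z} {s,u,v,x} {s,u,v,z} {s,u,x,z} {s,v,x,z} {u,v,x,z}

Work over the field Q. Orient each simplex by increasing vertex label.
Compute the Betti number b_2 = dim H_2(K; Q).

n_0=9 n_1=34 n_2=48 n_3=20  [Q]
∂1: piv[kl,ko,ks,kt,ku,kv,kx,kz] rk=8  ker:lo,ls,lt,lu,lv,lx,lz,os,ot,ou,ov,ox,oz,st,su,sv,sx,sz,tu,tz,uv,ux,uz,vx,vz,xz
∂2: piv[klo,kls,klt,klu,klv,klx,klz,kos,kot,kov,koz,kst,ksv,ksz,kuv,kux,kvx,kvz,lou,lox,luz,otu,otz,suv,sux,sxz] rk=26  ker:los,lot,loz,lsv,lsz,luv,lux,lvx,ost,osv,osz,oux,ouz,ovz,suz,svx,svz,tuz,uvx,uvz,uxz,vxz
∂3: piv[klsv,kluv,klux,klvx,kost,kosv,kosz,kovz,ksvz,kuvx,losz,loux,louz,suvx,suvz,suxz,svxz] rk=17  ker:luvx,osvz,uvxz
b_2=(48−26)−17=5

b_2=5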